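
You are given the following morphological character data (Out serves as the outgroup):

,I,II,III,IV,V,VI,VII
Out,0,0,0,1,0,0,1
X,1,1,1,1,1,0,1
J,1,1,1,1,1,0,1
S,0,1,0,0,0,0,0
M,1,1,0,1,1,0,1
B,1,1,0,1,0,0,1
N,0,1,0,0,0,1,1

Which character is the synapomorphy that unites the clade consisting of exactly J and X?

III

Character polarity is set by the outgroup: the derived state is whichever differs from the outgroup's state, so for IV, VII the derived state is '0', and for the remaining characters it is '1'.
I: derived state '1' in B, J, M, and X only — synapomorphy for {B, J, M, X}.
All ingroup taxa share the derived state '1' for II; it defines the ingroup but does not resolve relationships within it.
III (derived state '1') is shared by J and X — a synapomorphy uniting that clade.
IV: derived state '0' in N and S only — synapomorphy for {N, S}.
V: derived state '1' in J, M, and X only — synapomorphy for {J, M, X}.
VI (derived state '1') is unique to N (autapomorphy; uninformative for grouping).
VII (derived state '0') is unique to S (autapomorphy; uninformative for grouping).
Most parsimonious ingroup topology: ((((X,J),M),B),(S,N)).
The clade {J, X} is supported by III: its derived state '1' occurs in exactly those taxa and in no other taxon (including the outgroup).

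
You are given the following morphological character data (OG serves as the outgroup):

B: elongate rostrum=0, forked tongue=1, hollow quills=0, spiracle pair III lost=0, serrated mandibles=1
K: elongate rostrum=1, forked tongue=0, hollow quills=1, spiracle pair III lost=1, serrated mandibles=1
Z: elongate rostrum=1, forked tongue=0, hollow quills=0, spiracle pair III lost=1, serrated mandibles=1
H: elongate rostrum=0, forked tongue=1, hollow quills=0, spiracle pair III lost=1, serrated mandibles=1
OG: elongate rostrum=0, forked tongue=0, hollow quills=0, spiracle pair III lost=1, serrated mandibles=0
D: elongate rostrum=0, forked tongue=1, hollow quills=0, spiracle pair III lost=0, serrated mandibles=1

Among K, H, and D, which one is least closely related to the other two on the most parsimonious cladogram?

Character polarity is set by the outgroup: the derived state is whichever differs from the outgroup's state, so for spiracle pair III lost the derived state is '0', and for the remaining characters it is '1'.
elongate rostrum (derived state '1') is shared by K and Z — a synapomorphy uniting that clade.
forked tongue: derived state '1' in B, D, and H only — synapomorphy for {B, D, H}.
hollow quills (derived state '1') is unique to K (autapomorphy; uninformative for grouping).
spiracle pair III lost (derived state '0') is shared by B and D — a synapomorphy uniting that clade.
All ingroup taxa share the derived state '1' for serrated mandibles; it defines the ingroup but does not resolve relationships within it.
Most parsimonious ingroup topology: (((D,B),H),(K,Z)).
H and D share a more recent common ancestor with each other than either does with K, so K is the least closely related of the three.

K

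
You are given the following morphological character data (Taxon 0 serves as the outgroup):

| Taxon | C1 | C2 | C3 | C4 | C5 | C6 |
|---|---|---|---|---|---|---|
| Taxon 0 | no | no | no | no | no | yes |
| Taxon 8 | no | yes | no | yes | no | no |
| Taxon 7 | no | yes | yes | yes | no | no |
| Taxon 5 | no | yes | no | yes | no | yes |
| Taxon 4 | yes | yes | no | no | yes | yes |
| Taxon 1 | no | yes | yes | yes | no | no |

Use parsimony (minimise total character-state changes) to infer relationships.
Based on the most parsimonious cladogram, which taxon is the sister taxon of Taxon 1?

Taxon 7

Character polarity is set by the outgroup: the derived state is whichever differs from the outgroup's state, so for C6 the derived state is 'no', and for the remaining characters it is 'yes'.
C1: derived state 'yes' in Taxon 4 only — an autapomorphy, so it tells us nothing about relationships among taxa.
C2 (derived state 'yes') is shared by all ingroup taxa — unites the whole ingroup.
C3: derived state 'yes' in Taxon 1 and Taxon 7 only — synapomorphy for {Taxon 1, Taxon 7}.
Only Taxon 1, Taxon 5, Taxon 7, and Taxon 8 show the derived state 'yes' for C4, supporting them as a clade.
C5: derived state 'yes' in Taxon 4 only — an autapomorphy, so it tells us nothing about relationships among taxa.
C6 (derived state 'no') is shared by Taxon 1, Taxon 7, and Taxon 8 — a synapomorphy uniting that clade.
Most parsimonious ingroup topology: (((Taxon 8,(Taxon 7,Taxon 1)),Taxon 5),Taxon 4).
Taxon 1 and Taxon 7 form a cherry on this tree, so they are sister taxa.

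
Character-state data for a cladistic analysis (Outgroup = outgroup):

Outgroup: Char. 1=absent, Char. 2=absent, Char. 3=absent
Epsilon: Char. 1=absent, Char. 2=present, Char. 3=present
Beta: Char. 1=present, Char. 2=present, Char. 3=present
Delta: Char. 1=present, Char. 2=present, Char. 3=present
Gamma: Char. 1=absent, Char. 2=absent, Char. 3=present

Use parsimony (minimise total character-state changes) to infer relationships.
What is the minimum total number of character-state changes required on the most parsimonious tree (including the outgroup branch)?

The outgroup has state 'absent' for every character, so 'present' is the derived state throughout.
Char. 1 (derived state 'present') is shared by Beta and Delta — a synapomorphy uniting that clade.
Char. 2 (derived state 'present') is shared by Beta, Delta, and Epsilon — a synapomorphy uniting that clade.
All ingroup taxa share the derived state 'present' for Char. 3; it defines the ingroup but does not resolve relationships within it.
Most parsimonious ingroup topology: ((Epsilon,(Beta,Delta)),Gamma).
Changes per character on this tree: Char. 1: 1; Char. 2: 1; Char. 3: 1.
Total = 3.

3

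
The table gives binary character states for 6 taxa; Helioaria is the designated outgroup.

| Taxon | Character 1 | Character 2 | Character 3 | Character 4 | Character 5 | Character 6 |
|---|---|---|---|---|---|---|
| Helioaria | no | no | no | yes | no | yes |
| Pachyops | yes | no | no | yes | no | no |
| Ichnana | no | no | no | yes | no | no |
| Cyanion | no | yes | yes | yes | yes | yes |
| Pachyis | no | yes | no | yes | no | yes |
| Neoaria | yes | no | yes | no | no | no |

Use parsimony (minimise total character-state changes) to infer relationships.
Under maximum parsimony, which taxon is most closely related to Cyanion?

Pachyis

Character polarity is set by the outgroup: the derived state is whichever differs from the outgroup's state, so for Character 4, Character 6 the derived state is 'no', and for the remaining characters it is 'yes'.
Only Neoaria and Pachyops show the derived state 'yes' for Character 1, supporting them as a clade.
Only Cyanion and Pachyis show the derived state 'yes' for Character 2, supporting them as a clade.
Character 3 groups Cyanion and Neoaria, which is incompatible with the clades supported by the remaining characters; treating it as convergent (homoplasy) costs fewer steps than any alternative tree.
Character 4: derived state 'no' in Neoaria only — an autapomorphy, so it tells us nothing about relationships among taxa.
Character 5: derived state 'yes' in Cyanion only — an autapomorphy, so it tells us nothing about relationships among taxa.
Character 6 (derived state 'no') is shared by Ichnana, Neoaria, and Pachyops — a synapomorphy uniting that clade.
Most parsimonious ingroup topology: (((Pachyops,Neoaria),Ichnana),(Cyanion,Pachyis)).
Cyanion and Pachyis form a cherry on this tree, so they are sister taxa.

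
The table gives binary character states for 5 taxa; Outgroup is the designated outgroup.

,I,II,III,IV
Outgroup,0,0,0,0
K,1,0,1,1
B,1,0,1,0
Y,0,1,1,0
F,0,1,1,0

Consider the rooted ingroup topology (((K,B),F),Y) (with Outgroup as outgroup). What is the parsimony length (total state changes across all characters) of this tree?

5

Map each character onto (((K,B),F),Y) (rooted by Outgroup) and count the minimum state changes it requires (Fitch parsimony):
I: 1; II: 2; III: 1; IV: 1.
Total tree length = 5.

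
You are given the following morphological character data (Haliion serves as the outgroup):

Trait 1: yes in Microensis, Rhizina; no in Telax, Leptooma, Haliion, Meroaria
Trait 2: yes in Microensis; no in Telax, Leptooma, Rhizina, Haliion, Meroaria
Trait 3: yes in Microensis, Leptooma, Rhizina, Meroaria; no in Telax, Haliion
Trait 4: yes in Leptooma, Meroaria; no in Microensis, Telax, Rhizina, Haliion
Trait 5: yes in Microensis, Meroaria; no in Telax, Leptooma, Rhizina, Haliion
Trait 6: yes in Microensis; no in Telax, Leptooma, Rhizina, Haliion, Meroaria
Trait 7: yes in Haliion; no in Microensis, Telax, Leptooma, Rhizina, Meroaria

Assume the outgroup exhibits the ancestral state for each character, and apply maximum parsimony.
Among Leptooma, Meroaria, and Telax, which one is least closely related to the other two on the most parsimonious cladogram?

Character polarity is set by the outgroup: the derived state is whichever differs from the outgroup's state, so for Trait 7 the derived state is 'no', and for the remaining characters it is 'yes'.
Trait 1: derived state 'yes' in Microensis and Rhizina only — synapomorphy for {Microensis, Rhizina}.
Trait 2 (derived state 'yes') is unique to Microensis (autapomorphy; uninformative for grouping).
Trait 3: derived state 'yes' in Leptooma, Meroaria, Microensis, and Rhizina only — synapomorphy for {Leptooma, Meroaria, Microensis, Rhizina}.
Trait 4 (derived state 'yes') is shared by Leptooma and Meroaria — a synapomorphy uniting that clade.
Trait 5 (state 'yes') occurs in Meroaria and Microensis but conflicts with the nesting implied by the other characters — most parsimoniously interpreted as homoplasy.
Trait 6 (derived state 'yes') is unique to Microensis (autapomorphy; uninformative for grouping).
All ingroup taxa share the derived state 'no' for Trait 7; it defines the ingroup but does not resolve relationships within it.
Most parsimonious ingroup topology: (((Leptooma,Meroaria),(Microensis,Rhizina)),Telax).
Meroaria and Leptooma share a more recent common ancestor with each other than either does with Telax, so Telax is the least closely related of the three.

Telax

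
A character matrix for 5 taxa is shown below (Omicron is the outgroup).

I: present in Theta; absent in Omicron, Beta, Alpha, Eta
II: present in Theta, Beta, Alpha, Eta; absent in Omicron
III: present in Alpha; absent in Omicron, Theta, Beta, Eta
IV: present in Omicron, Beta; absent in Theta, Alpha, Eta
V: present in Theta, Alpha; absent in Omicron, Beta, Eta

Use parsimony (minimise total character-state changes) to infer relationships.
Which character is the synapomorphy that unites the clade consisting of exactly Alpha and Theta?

Character polarity is set by the outgroup: the derived state is whichever differs from the outgroup's state, so for IV the derived state is 'absent', and for the remaining characters it is 'present'.
I: derived state 'present' in Theta only — an autapomorphy, so it tells us nothing about relationships among taxa.
All ingroup taxa share the derived state 'present' for II; it defines the ingroup but does not resolve relationships within it.
III (derived state 'present') is unique to Alpha (autapomorphy; uninformative for grouping).
Only Alpha, Eta, and Theta show the derived state 'absent' for IV, supporting them as a clade.
Only Alpha and Theta show the derived state 'present' for V, supporting them as a clade.
Most parsimonious ingroup topology: (((Theta,Alpha),Eta),Beta).
The clade {Alpha, Theta} is supported by V: its derived state 'present' occurs in exactly those taxa and in no other taxon (including the outgroup).

V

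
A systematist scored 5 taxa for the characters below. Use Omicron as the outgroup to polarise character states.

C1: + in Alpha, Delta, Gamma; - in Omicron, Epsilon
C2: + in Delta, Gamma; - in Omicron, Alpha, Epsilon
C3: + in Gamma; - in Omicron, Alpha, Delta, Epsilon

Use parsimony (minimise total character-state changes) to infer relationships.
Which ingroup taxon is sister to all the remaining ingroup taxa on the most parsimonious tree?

Epsilon

The outgroup has state '-' for every character, so '+' is the derived state throughout.
C1 (derived state '+') is shared by Alpha, Delta, and Gamma — a synapomorphy uniting that clade.
C2: derived state '+' in Delta and Gamma only — synapomorphy for {Delta, Gamma}.
C3 (derived state '+') is unique to Gamma (autapomorphy; uninformative for grouping).
Most parsimonious ingroup topology: ((Alpha,(Delta,Gamma)),Epsilon).
Epsilon is sister to the clade containing all other ingroup taxa, so it is the earliest-diverging (most basal) ingroup lineage.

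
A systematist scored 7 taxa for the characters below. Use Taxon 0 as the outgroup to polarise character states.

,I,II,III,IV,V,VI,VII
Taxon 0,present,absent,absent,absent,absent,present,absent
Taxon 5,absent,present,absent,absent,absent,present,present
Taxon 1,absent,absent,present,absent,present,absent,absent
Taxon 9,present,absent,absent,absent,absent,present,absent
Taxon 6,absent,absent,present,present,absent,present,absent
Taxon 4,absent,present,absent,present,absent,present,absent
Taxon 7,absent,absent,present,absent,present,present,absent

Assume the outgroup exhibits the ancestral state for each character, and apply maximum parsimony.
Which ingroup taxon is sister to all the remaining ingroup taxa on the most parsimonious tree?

Character polarity is set by the outgroup: the derived state is whichever differs from the outgroup's state, so for I, VI the derived state is 'absent', and for the remaining characters it is 'present'.
I (derived state 'absent') is shared by Taxon 1, Taxon 4, Taxon 5, Taxon 6, and Taxon 7 — a synapomorphy uniting that clade.
Only Taxon 4 and Taxon 5 show the derived state 'present' for II, supporting them as a clade.
III (derived state 'present') is shared by Taxon 1, Taxon 6, and Taxon 7 — a synapomorphy uniting that clade.
IV groups Taxon 4 and Taxon 6, which is incompatible with the clades supported by the remaining characters; treating it as convergent (homoplasy) costs fewer steps than any alternative tree.
V: derived state 'present' in Taxon 1 and Taxon 7 only — synapomorphy for {Taxon 1, Taxon 7}.
VI: derived state 'absent' in Taxon 1 only — an autapomorphy, so it tells us nothing about relationships among taxa.
VII: derived state 'present' in Taxon 5 only — an autapomorphy, so it tells us nothing about relationships among taxa.
Most parsimonious ingroup topology: (((Taxon 5,Taxon 4),((Taxon 1,Taxon 7),Taxon 6)),Taxon 9).
Taxon 9 is sister to the clade containing all other ingroup taxa, so it is the earliest-diverging (most basal) ingroup lineage.

Taxon 9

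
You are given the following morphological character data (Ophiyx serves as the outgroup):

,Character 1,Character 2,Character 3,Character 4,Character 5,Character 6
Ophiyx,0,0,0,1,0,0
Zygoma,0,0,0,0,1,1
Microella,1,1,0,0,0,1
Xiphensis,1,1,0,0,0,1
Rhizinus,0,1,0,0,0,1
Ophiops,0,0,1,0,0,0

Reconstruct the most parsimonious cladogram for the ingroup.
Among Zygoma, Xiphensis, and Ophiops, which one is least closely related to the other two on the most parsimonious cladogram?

Ophiops

Character polarity is set by the outgroup: the derived state is whichever differs from the outgroup's state, so for Character 4 the derived state is '0', and for the remaining characters it is '1'.
Character 1 (derived state '1') is shared by Microella and Xiphensis — a synapomorphy uniting that clade.
Character 2 (derived state '1') is shared by Microella, Rhizinus, and Xiphensis — a synapomorphy uniting that clade.
Character 3 (derived state '1') is unique to Ophiops (autapomorphy; uninformative for grouping).
All ingroup taxa share the derived state '0' for Character 4; it defines the ingroup but does not resolve relationships within it.
Character 5 (derived state '1') is unique to Zygoma (autapomorphy; uninformative for grouping).
Only Microella, Rhizinus, Xiphensis, and Zygoma show the derived state '1' for Character 6, supporting them as a clade.
Most parsimonious ingroup topology: ((Zygoma,((Microella,Xiphensis),Rhizinus)),Ophiops).
Zygoma and Xiphensis share a more recent common ancestor with each other than either does with Ophiops, so Ophiops is the least closely related of the three.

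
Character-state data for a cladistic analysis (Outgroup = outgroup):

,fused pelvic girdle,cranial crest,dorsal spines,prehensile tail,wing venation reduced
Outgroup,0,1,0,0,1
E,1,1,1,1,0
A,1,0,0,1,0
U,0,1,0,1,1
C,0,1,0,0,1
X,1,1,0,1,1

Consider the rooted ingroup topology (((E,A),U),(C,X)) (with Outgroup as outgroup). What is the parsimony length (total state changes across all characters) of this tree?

7

Map each character onto (((E,A),U),(C,X)) (rooted by Outgroup) and count the minimum state changes it requires (Fitch parsimony):
fused pelvic girdle: 2; cranial crest: 1; dorsal spines: 1; prehensile tail: 2; wing venation reduced: 1.
Total tree length = 7.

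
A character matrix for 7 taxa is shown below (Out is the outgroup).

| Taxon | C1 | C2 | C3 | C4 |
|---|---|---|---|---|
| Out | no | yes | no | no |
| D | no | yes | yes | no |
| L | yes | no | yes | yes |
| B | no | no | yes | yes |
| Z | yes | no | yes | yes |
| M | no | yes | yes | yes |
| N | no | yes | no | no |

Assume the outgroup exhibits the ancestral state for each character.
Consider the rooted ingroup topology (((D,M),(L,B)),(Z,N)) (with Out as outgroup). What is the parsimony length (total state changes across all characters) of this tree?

9

Map each character onto (((D,M),(L,B)),(Z,N)) (rooted by Out) and count the minimum state changes it requires (Fitch parsimony):
C1: 2; C2: 2; C3: 2; C4: 3.
Total tree length = 9.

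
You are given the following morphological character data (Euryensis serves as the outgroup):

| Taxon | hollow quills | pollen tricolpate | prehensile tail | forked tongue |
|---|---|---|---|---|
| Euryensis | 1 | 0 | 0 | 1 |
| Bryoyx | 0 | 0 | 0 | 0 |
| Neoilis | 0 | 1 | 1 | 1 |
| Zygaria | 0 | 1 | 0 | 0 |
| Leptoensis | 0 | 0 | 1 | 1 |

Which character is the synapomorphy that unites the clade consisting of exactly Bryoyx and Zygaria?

Character polarity is set by the outgroup: the derived state is whichever differs from the outgroup's state, so for hollow quills, forked tongue the derived state is '0', and for the remaining characters it is '1'.
All ingroup taxa share the derived state '0' for hollow quills; it defines the ingroup but does not resolve relationships within it.
pollen tricolpate groups Neoilis and Zygaria, which is incompatible with the clades supported by the remaining characters; treating it as convergent (homoplasy) costs fewer steps than any alternative tree.
prehensile tail: derived state '1' in Leptoensis and Neoilis only — synapomorphy for {Leptoensis, Neoilis}.
forked tongue (derived state '0') is shared by Bryoyx and Zygaria — a synapomorphy uniting that clade.
Most parsimonious ingroup topology: ((Neoilis,Leptoensis),(Bryoyx,Zygaria)).
The clade {Bryoyx, Zygaria} is supported by forked tongue: its derived state '0' occurs in exactly those taxa and in no other taxon (including the outgroup).

forked tongue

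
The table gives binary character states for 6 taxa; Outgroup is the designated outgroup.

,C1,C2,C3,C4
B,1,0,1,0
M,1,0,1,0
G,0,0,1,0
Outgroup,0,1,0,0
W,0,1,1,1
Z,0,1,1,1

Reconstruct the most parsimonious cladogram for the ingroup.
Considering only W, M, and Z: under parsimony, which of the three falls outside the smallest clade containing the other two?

M

Character polarity is set by the outgroup: the derived state is whichever differs from the outgroup's state, so for C2 the derived state is '0', and for the remaining characters it is '1'.
C1: derived state '1' in B and M only — synapomorphy for {B, M}.
C2 (derived state '0') is shared by B, G, and M — a synapomorphy uniting that clade.
C3 (derived state '1') is shared by all ingroup taxa — unites the whole ingroup.
Only W and Z show the derived state '1' for C4, supporting them as a clade.
Most parsimonious ingroup topology: ((G,(M,B)),(Z,W)).
Z and W share a more recent common ancestor with each other than either does with M, so M is the least closely related of the three.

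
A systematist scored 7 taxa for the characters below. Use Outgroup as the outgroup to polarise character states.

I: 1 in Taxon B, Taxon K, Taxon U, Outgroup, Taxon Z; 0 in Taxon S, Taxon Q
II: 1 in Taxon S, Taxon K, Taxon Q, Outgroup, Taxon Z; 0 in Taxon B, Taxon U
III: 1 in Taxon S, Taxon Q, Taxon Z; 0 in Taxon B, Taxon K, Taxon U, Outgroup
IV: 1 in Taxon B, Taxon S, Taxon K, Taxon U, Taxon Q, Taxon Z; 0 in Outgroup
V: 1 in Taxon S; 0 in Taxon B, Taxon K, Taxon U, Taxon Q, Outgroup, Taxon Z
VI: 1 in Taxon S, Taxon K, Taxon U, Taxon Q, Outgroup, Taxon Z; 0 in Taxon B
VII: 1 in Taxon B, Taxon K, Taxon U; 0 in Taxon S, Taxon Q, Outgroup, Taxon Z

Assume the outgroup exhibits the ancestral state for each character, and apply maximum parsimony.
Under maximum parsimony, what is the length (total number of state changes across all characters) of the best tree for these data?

7

Character polarity is set by the outgroup: the derived state is whichever differs from the outgroup's state, so for I, II, VI the derived state is '0', and for the remaining characters it is '1'.
I (derived state '0') is shared by Taxon Q and Taxon S — a synapomorphy uniting that clade.
II: derived state '0' in Taxon B and Taxon U only — synapomorphy for {Taxon B, Taxon U}.
III: derived state '1' in Taxon Q, Taxon S, and Taxon Z only — synapomorphy for {Taxon Q, Taxon S, Taxon Z}.
All ingroup taxa share the derived state '1' for IV; it defines the ingroup but does not resolve relationships within it.
V: derived state '1' in Taxon S only — an autapomorphy, so it tells us nothing about relationships among taxa.
VI: derived state '0' in Taxon B only — an autapomorphy, so it tells us nothing about relationships among taxa.
VII: derived state '1' in Taxon B, Taxon K, and Taxon U only — synapomorphy for {Taxon B, Taxon K, Taxon U}.
Most parsimonious ingroup topology: ((Taxon Z,(Taxon Q,Taxon S)),(Taxon K,(Taxon B,Taxon U))).
Changes per character on this tree: I: 1; II: 1; III: 1; IV: 1; V: 1; VI: 1; VII: 1.
Total = 7.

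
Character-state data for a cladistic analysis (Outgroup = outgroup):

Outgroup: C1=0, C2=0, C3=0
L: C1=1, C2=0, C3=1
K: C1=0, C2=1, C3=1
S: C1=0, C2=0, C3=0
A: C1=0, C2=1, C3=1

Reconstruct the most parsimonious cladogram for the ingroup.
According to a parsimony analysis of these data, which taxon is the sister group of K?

The outgroup has state '0' for every character, so '1' is the derived state throughout.
C1: derived state '1' in L only — an autapomorphy, so it tells us nothing about relationships among taxa.
Only A and K show the derived state '1' for C2, supporting them as a clade.
Only A, K, and L show the derived state '1' for C3, supporting them as a clade.
Most parsimonious ingroup topology: ((L,(K,A)),S).
K and A form a cherry on this tree, so they are sister taxa.

A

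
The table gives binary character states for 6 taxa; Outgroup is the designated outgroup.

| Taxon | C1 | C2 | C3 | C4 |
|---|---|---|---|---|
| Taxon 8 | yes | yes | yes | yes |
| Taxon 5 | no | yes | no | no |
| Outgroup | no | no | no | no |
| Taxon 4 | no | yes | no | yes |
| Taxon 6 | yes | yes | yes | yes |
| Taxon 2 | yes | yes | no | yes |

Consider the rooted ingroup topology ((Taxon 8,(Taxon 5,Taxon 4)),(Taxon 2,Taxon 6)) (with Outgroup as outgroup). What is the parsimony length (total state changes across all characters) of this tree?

7

Map each character onto ((Taxon 8,(Taxon 5,Taxon 4)),(Taxon 2,Taxon 6)) (rooted by Outgroup) and count the minimum state changes it requires (Fitch parsimony):
C1: 2; C2: 1; C3: 2; C4: 2.
Total tree length = 7.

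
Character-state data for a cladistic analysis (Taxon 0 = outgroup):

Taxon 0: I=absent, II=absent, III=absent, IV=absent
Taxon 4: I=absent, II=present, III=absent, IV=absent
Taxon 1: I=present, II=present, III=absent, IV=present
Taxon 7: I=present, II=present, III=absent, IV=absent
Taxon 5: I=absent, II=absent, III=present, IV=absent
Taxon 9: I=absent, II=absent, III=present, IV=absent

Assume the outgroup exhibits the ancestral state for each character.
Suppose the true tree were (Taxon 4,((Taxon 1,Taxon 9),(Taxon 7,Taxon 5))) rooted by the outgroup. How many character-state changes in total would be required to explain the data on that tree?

Map each character onto (Taxon 4,((Taxon 1,Taxon 9),(Taxon 7,Taxon 5))) (rooted by Taxon 0) and count the minimum state changes it requires (Fitch parsimony):
I: 2; II: 3; III: 2; IV: 1.
Total tree length = 8.

8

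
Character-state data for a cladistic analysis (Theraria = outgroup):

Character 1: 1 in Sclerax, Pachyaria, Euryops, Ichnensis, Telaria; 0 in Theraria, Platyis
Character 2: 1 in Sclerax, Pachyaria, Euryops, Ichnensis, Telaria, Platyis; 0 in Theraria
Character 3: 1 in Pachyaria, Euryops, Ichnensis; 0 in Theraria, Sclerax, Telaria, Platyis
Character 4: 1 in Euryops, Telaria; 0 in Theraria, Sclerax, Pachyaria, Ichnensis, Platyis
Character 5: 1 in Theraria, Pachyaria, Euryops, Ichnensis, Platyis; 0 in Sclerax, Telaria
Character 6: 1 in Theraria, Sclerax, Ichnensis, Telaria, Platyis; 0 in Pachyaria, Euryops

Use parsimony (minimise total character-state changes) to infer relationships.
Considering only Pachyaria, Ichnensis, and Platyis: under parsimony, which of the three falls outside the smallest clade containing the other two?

Character polarity is set by the outgroup: the derived state is whichever differs from the outgroup's state, so for Character 5, Character 6 the derived state is '0', and for the remaining characters it is '1'.
Character 1: derived state '1' in Euryops, Ichnensis, Pachyaria, Sclerax, and Telaria only — synapomorphy for {Euryops, Ichnensis, Pachyaria, Sclerax, Telaria}.
Character 2 (derived state '1') is shared by all ingroup taxa — unites the whole ingroup.
Character 3: derived state '1' in Euryops, Ichnensis, and Pachyaria only — synapomorphy for {Euryops, Ichnensis, Pachyaria}.
Character 4 groups Euryops and Telaria, which is incompatible with the clades supported by the remaining characters; treating it as convergent (homoplasy) costs fewer steps than any alternative tree.
Only Sclerax and Telaria show the derived state '0' for Character 5, supporting them as a clade.
Character 6: derived state '0' in Euryops and Pachyaria only — synapomorphy for {Euryops, Pachyaria}.
Most parsimonious ingroup topology: (((Sclerax,Telaria),((Pachyaria,Euryops),Ichnensis)),Platyis).
Pachyaria and Ichnensis share a more recent common ancestor with each other than either does with Platyis, so Platyis is the least closely related of the three.

Platyis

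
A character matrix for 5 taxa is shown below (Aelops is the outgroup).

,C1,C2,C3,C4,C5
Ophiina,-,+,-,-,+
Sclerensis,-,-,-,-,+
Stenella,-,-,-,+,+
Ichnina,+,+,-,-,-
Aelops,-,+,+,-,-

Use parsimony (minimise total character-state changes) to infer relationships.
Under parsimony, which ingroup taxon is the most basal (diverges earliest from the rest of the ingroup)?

Ichnina

Character polarity is set by the outgroup: the derived state is whichever differs from the outgroup's state, so for C2, C3 the derived state is '-', and for the remaining characters it is '+'.
C1 (derived state '+') is unique to Ichnina (autapomorphy; uninformative for grouping).
C2 (derived state '-') is shared by Sclerensis and Stenella — a synapomorphy uniting that clade.
C3 (derived state '-') is shared by all ingroup taxa — unites the whole ingroup.
C4: derived state '+' in Stenella only — an autapomorphy, so it tells us nothing about relationships among taxa.
C5 (derived state '+') is shared by Ophiina, Sclerensis, and Stenella — a synapomorphy uniting that clade.
Most parsimonious ingroup topology: (((Stenella,Sclerensis),Ophiina),Ichnina).
Ichnina is sister to the clade containing all other ingroup taxa, so it is the earliest-diverging (most basal) ingroup lineage.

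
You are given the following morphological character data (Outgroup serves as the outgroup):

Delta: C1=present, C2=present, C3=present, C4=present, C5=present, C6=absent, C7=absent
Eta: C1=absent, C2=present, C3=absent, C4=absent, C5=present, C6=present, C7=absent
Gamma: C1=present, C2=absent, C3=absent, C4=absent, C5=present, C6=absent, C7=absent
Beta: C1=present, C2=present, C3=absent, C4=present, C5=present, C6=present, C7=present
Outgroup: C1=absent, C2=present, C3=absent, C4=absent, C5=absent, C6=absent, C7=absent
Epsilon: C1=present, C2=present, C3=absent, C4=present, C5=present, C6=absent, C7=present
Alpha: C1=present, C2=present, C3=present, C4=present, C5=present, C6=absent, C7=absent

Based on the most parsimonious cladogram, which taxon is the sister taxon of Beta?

Character polarity is set by the outgroup: the derived state is whichever differs from the outgroup's state, so for C2 the derived state is 'absent', and for the remaining characters it is 'present'.
Only Alpha, Beta, Delta, Epsilon, and Gamma show the derived state 'present' for C1, supporting them as a clade.
C2: derived state 'absent' in Gamma only — an autapomorphy, so it tells us nothing about relationships among taxa.
Only Alpha and Delta show the derived state 'present' for C3, supporting them as a clade.
Only Alpha, Beta, Delta, and Epsilon show the derived state 'present' for C4, supporting them as a clade.
C5 (derived state 'present') is shared by all ingroup taxa — unites the whole ingroup.
C6 groups Beta and Eta, which is incompatible with the clades supported by the remaining characters; treating it as convergent (homoplasy) costs fewer steps than any alternative tree.
C7 (derived state 'present') is shared by Beta and Epsilon — a synapomorphy uniting that clade.
Most parsimonious ingroup topology: ((Gamma,((Beta,Epsilon),(Delta,Alpha))),Eta).
Beta and Epsilon form a cherry on this tree, so they are sister taxa.

Epsilon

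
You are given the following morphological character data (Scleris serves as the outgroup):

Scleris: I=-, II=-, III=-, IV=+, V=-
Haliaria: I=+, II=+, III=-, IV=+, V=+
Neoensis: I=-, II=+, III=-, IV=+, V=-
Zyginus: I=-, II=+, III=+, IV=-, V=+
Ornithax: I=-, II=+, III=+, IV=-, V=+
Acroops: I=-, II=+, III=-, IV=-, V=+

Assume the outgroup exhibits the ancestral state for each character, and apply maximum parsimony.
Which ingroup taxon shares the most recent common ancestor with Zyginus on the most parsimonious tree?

Character polarity is set by the outgroup: the derived state is whichever differs from the outgroup's state, so for IV the derived state is '-', and for the remaining characters it is '+'.
I (derived state '+') is unique to Haliaria (autapomorphy; uninformative for grouping).
II (derived state '+') is shared by all ingroup taxa — unites the whole ingroup.
III (derived state '+') is shared by Ornithax and Zyginus — a synapomorphy uniting that clade.
Only Acroops, Ornithax, and Zyginus show the derived state '-' for IV, supporting them as a clade.
V (derived state '+') is shared by Acroops, Haliaria, Ornithax, and Zyginus — a synapomorphy uniting that clade.
Most parsimonious ingroup topology: ((Haliaria,((Zyginus,Ornithax),Acroops)),Neoensis).
Zyginus and Ornithax form a cherry on this tree, so they are sister taxa.

Ornithax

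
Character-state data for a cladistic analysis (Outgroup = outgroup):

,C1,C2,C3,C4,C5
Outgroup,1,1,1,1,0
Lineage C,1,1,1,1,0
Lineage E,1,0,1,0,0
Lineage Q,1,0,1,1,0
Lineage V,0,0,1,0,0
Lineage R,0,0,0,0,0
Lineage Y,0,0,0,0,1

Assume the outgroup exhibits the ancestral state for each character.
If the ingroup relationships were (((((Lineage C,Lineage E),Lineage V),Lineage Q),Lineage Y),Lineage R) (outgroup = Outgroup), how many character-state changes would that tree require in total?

11

Map each character onto (((((Lineage C,Lineage E),Lineage V),Lineage Q),Lineage Y),Lineage R) (rooted by Outgroup) and count the minimum state changes it requires (Fitch parsimony):
C1: 3; C2: 2; C3: 2; C4: 3; C5: 1.
Total tree length = 11.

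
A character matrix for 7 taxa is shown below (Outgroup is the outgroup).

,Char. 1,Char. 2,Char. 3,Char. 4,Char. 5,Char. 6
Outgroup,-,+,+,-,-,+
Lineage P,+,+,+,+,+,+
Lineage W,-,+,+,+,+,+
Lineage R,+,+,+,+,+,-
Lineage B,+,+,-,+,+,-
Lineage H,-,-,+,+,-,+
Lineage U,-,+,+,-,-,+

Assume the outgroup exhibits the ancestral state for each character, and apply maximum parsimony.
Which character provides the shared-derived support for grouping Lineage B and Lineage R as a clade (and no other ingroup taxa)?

Character polarity is set by the outgroup: the derived state is whichever differs from the outgroup's state, so for Char. 2, Char. 3, Char. 6 the derived state is '-', and for the remaining characters it is '+'.
Char. 1: derived state '+' in Lineage B, Lineage P, and Lineage R only — synapomorphy for {Lineage B, Lineage P, Lineage R}.
Char. 2: derived state '-' in Lineage H only — an autapomorphy, so it tells us nothing about relationships among taxa.
Char. 3 (derived state '-') is unique to Lineage B (autapomorphy; uninformative for grouping).
Char. 4: derived state '+' in Lineage B, Lineage H, Lineage P, Lineage R, and Lineage W only — synapomorphy for {Lineage B, Lineage H, Lineage P, Lineage R, Lineage W}.
Only Lineage B, Lineage P, Lineage R, and Lineage W show the derived state '+' for Char. 5, supporting them as a clade.
Only Lineage B and Lineage R show the derived state '-' for Char. 6, supporting them as a clade.
Most parsimonious ingroup topology: ((((Lineage P,(Lineage R,Lineage B)),Lineage W),Lineage H),Lineage U).
The clade {Lineage B, Lineage R} is supported by Char. 6: its derived state '-' occurs in exactly those taxa and in no other taxon (including the outgroup).

Char. 6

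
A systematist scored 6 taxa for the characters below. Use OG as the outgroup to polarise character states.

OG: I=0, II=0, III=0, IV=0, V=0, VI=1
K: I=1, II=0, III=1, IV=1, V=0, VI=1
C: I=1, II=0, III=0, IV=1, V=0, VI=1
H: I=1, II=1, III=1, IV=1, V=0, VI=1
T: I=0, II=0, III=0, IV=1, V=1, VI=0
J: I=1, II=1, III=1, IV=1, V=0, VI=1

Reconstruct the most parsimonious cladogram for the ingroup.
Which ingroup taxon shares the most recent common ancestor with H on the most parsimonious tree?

J

Character polarity is set by the outgroup: the derived state is whichever differs from the outgroup's state, so for VI the derived state is '0', and for the remaining characters it is '1'.
I: derived state '1' in C, H, J, and K only — synapomorphy for {C, H, J, K}.
Only H and J show the derived state '1' for II, supporting them as a clade.
III: derived state '1' in H, J, and K only — synapomorphy for {H, J, K}.
All ingroup taxa share the derived state '1' for IV; it defines the ingroup but does not resolve relationships within it.
V (derived state '1') is unique to T (autapomorphy; uninformative for grouping).
VI: derived state '0' in T only — an autapomorphy, so it tells us nothing about relationships among taxa.
Most parsimonious ingroup topology: (((K,(J,H)),C),T).
H and J form a cherry on this tree, so they are sister taxa.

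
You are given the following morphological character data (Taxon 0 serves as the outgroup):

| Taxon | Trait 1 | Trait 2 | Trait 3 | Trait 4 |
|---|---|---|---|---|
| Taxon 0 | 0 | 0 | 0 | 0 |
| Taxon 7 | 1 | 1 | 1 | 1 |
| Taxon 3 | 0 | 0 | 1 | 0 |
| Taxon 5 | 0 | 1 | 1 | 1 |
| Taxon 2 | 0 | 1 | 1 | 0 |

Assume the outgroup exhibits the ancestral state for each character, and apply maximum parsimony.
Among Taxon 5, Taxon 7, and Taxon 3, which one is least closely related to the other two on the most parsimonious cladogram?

The outgroup has state '0' for every character, so '1' is the derived state throughout.
Trait 1 (derived state '1') is unique to Taxon 7 (autapomorphy; uninformative for grouping).
Only Taxon 2, Taxon 5, and Taxon 7 show the derived state '1' for Trait 2, supporting them as a clade.
All ingroup taxa share the derived state '1' for Trait 3; it defines the ingroup but does not resolve relationships within it.
Only Taxon 5 and Taxon 7 show the derived state '1' for Trait 4, supporting them as a clade.
Most parsimonious ingroup topology: (((Taxon 7,Taxon 5),Taxon 2),Taxon 3).
Taxon 7 and Taxon 5 share a more recent common ancestor with each other than either does with Taxon 3, so Taxon 3 is the least closely related of the three.

Taxon 3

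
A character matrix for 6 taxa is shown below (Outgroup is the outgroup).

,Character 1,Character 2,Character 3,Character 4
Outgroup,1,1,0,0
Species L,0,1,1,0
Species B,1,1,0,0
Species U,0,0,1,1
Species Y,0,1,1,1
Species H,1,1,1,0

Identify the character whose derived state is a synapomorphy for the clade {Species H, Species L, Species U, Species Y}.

Character polarity is set by the outgroup: the derived state is whichever differs from the outgroup's state, so for Character 1, Character 2 the derived state is '0', and for the remaining characters it is '1'.
Character 1: derived state '0' in Species L, Species U, and Species Y only — synapomorphy for {Species L, Species U, Species Y}.
Character 2 (derived state '0') is unique to Species U (autapomorphy; uninformative for grouping).
Character 3: derived state '1' in Species H, Species L, Species U, and Species Y only — synapomorphy for {Species H, Species L, Species U, Species Y}.
Character 4: derived state '1' in Species U and Species Y only — synapomorphy for {Species U, Species Y}.
Most parsimonious ingroup topology: (((Species L,(Species U,Species Y)),Species H),Species B).
The clade {Species H, Species L, Species U, Species Y} is supported by Character 3: its derived state '1' occurs in exactly those taxa and in no other taxon (including the outgroup).

Character 3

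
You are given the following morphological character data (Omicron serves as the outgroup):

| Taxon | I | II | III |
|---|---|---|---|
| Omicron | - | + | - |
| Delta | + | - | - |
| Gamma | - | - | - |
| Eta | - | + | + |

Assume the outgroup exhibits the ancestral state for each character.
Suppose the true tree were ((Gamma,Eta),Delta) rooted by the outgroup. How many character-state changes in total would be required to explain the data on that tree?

4

Map each character onto ((Gamma,Eta),Delta) (rooted by Omicron) and count the minimum state changes it requires (Fitch parsimony):
I: 1; II: 2; III: 1.
Total tree length = 4.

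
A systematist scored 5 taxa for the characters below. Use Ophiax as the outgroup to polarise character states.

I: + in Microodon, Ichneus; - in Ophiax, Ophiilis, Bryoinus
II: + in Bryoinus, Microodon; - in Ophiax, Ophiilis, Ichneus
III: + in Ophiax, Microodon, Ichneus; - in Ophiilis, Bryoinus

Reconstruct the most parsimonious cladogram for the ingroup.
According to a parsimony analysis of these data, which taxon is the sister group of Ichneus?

Character polarity is set by the outgroup: the derived state is whichever differs from the outgroup's state, so for III the derived state is '-', and for the remaining characters it is '+'.
I (derived state '+') is shared by Ichneus and Microodon — a synapomorphy uniting that clade.
II (state '+') occurs in Bryoinus and Microodon but conflicts with the nesting implied by the other characters — most parsimoniously interpreted as homoplasy.
III (derived state '-') is shared by Bryoinus and Ophiilis — a synapomorphy uniting that clade.
Most parsimonious ingroup topology: ((Ophiilis,Bryoinus),(Microodon,Ichneus)).
Ichneus and Microodon form a cherry on this tree, so they are sister taxa.

Microodon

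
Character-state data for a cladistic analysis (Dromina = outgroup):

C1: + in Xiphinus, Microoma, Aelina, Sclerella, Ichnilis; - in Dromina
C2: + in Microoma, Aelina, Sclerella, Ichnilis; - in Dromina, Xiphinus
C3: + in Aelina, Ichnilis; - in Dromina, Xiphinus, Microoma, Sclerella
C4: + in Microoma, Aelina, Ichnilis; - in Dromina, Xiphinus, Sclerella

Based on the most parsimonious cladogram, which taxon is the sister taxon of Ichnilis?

The outgroup has state '-' for every character, so '+' is the derived state throughout.
All ingroup taxa share the derived state '+' for C1; it defines the ingroup but does not resolve relationships within it.
C2 (derived state '+') is shared by Aelina, Ichnilis, Microoma, and Sclerella — a synapomorphy uniting that clade.
Only Aelina and Ichnilis show the derived state '+' for C3, supporting them as a clade.
C4: derived state '+' in Aelina, Ichnilis, and Microoma only — synapomorphy for {Aelina, Ichnilis, Microoma}.
Most parsimonious ingroup topology: (Xiphinus,((Microoma,(Aelina,Ichnilis)),Sclerella)).
Ichnilis and Aelina form a cherry on this tree, so they are sister taxa.

Aelina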